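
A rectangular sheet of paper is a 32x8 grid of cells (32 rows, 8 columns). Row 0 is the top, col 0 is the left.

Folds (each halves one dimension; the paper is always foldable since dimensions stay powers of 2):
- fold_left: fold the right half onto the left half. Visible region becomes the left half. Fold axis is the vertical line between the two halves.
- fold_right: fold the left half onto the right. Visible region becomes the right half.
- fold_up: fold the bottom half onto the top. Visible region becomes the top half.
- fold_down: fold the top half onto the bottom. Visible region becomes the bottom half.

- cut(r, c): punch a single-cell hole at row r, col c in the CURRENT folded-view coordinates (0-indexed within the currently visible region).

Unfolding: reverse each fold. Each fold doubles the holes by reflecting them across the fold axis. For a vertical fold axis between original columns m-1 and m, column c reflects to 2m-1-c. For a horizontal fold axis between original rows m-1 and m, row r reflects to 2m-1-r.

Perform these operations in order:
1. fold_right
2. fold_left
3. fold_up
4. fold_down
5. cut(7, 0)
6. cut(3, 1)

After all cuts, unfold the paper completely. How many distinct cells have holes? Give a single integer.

Answer: 32

Derivation:
Op 1 fold_right: fold axis v@4; visible region now rows[0,32) x cols[4,8) = 32x4
Op 2 fold_left: fold axis v@6; visible region now rows[0,32) x cols[4,6) = 32x2
Op 3 fold_up: fold axis h@16; visible region now rows[0,16) x cols[4,6) = 16x2
Op 4 fold_down: fold axis h@8; visible region now rows[8,16) x cols[4,6) = 8x2
Op 5 cut(7, 0): punch at orig (15,4); cuts so far [(15, 4)]; region rows[8,16) x cols[4,6) = 8x2
Op 6 cut(3, 1): punch at orig (11,5); cuts so far [(11, 5), (15, 4)]; region rows[8,16) x cols[4,6) = 8x2
Unfold 1 (reflect across h@8): 4 holes -> [(0, 4), (4, 5), (11, 5), (15, 4)]
Unfold 2 (reflect across h@16): 8 holes -> [(0, 4), (4, 5), (11, 5), (15, 4), (16, 4), (20, 5), (27, 5), (31, 4)]
Unfold 3 (reflect across v@6): 16 holes -> [(0, 4), (0, 7), (4, 5), (4, 6), (11, 5), (11, 6), (15, 4), (15, 7), (16, 4), (16, 7), (20, 5), (20, 6), (27, 5), (27, 6), (31, 4), (31, 7)]
Unfold 4 (reflect across v@4): 32 holes -> [(0, 0), (0, 3), (0, 4), (0, 7), (4, 1), (4, 2), (4, 5), (4, 6), (11, 1), (11, 2), (11, 5), (11, 6), (15, 0), (15, 3), (15, 4), (15, 7), (16, 0), (16, 3), (16, 4), (16, 7), (20, 1), (20, 2), (20, 5), (20, 6), (27, 1), (27, 2), (27, 5), (27, 6), (31, 0), (31, 3), (31, 4), (31, 7)]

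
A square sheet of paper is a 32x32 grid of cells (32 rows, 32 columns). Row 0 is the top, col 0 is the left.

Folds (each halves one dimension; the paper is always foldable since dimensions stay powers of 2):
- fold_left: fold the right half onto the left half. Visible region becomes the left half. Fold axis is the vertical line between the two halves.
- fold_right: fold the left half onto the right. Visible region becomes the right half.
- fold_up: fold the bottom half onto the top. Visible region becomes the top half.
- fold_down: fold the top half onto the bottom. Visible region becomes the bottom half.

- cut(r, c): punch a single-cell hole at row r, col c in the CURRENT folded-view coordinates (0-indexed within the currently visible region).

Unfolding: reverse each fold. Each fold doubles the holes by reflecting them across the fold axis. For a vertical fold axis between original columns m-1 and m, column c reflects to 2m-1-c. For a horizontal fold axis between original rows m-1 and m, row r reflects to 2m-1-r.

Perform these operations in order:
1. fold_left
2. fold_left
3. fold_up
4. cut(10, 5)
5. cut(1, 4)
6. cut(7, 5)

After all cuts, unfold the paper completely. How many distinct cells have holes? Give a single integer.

Answer: 24

Derivation:
Op 1 fold_left: fold axis v@16; visible region now rows[0,32) x cols[0,16) = 32x16
Op 2 fold_left: fold axis v@8; visible region now rows[0,32) x cols[0,8) = 32x8
Op 3 fold_up: fold axis h@16; visible region now rows[0,16) x cols[0,8) = 16x8
Op 4 cut(10, 5): punch at orig (10,5); cuts so far [(10, 5)]; region rows[0,16) x cols[0,8) = 16x8
Op 5 cut(1, 4): punch at orig (1,4); cuts so far [(1, 4), (10, 5)]; region rows[0,16) x cols[0,8) = 16x8
Op 6 cut(7, 5): punch at orig (7,5); cuts so far [(1, 4), (7, 5), (10, 5)]; region rows[0,16) x cols[0,8) = 16x8
Unfold 1 (reflect across h@16): 6 holes -> [(1, 4), (7, 5), (10, 5), (21, 5), (24, 5), (30, 4)]
Unfold 2 (reflect across v@8): 12 holes -> [(1, 4), (1, 11), (7, 5), (7, 10), (10, 5), (10, 10), (21, 5), (21, 10), (24, 5), (24, 10), (30, 4), (30, 11)]
Unfold 3 (reflect across v@16): 24 holes -> [(1, 4), (1, 11), (1, 20), (1, 27), (7, 5), (7, 10), (7, 21), (7, 26), (10, 5), (10, 10), (10, 21), (10, 26), (21, 5), (21, 10), (21, 21), (21, 26), (24, 5), (24, 10), (24, 21), (24, 26), (30, 4), (30, 11), (30, 20), (30, 27)]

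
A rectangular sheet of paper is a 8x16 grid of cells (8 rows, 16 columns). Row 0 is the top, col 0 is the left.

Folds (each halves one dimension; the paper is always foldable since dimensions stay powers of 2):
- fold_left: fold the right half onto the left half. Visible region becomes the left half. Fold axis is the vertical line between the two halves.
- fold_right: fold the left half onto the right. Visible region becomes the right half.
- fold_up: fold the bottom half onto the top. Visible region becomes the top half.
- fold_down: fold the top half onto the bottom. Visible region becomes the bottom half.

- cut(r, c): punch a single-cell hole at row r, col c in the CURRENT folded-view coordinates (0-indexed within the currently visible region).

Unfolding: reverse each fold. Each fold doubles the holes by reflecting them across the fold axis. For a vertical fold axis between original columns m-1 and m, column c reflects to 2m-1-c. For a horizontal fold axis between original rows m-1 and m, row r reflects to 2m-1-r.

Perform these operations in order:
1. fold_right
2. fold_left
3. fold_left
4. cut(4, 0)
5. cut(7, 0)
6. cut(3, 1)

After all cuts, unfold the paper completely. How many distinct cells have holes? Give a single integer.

Answer: 24

Derivation:
Op 1 fold_right: fold axis v@8; visible region now rows[0,8) x cols[8,16) = 8x8
Op 2 fold_left: fold axis v@12; visible region now rows[0,8) x cols[8,12) = 8x4
Op 3 fold_left: fold axis v@10; visible region now rows[0,8) x cols[8,10) = 8x2
Op 4 cut(4, 0): punch at orig (4,8); cuts so far [(4, 8)]; region rows[0,8) x cols[8,10) = 8x2
Op 5 cut(7, 0): punch at orig (7,8); cuts so far [(4, 8), (7, 8)]; region rows[0,8) x cols[8,10) = 8x2
Op 6 cut(3, 1): punch at orig (3,9); cuts so far [(3, 9), (4, 8), (7, 8)]; region rows[0,8) x cols[8,10) = 8x2
Unfold 1 (reflect across v@10): 6 holes -> [(3, 9), (3, 10), (4, 8), (4, 11), (7, 8), (7, 11)]
Unfold 2 (reflect across v@12): 12 holes -> [(3, 9), (3, 10), (3, 13), (3, 14), (4, 8), (4, 11), (4, 12), (4, 15), (7, 8), (7, 11), (7, 12), (7, 15)]
Unfold 3 (reflect across v@8): 24 holes -> [(3, 1), (3, 2), (3, 5), (3, 6), (3, 9), (3, 10), (3, 13), (3, 14), (4, 0), (4, 3), (4, 4), (4, 7), (4, 8), (4, 11), (4, 12), (4, 15), (7, 0), (7, 3), (7, 4), (7, 7), (7, 8), (7, 11), (7, 12), (7, 15)]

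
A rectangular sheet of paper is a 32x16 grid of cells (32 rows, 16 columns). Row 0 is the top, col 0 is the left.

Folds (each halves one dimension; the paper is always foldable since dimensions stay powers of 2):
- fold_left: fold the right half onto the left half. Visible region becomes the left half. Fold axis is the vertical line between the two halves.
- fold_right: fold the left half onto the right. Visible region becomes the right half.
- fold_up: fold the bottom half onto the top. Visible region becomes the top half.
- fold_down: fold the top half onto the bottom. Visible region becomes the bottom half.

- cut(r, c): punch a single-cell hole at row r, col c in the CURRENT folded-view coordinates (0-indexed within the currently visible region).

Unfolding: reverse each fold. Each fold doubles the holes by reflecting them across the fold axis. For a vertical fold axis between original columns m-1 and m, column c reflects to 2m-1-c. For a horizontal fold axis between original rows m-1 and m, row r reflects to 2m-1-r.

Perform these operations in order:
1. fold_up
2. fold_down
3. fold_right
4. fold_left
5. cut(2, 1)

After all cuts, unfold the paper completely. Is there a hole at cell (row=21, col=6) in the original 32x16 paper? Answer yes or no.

Op 1 fold_up: fold axis h@16; visible region now rows[0,16) x cols[0,16) = 16x16
Op 2 fold_down: fold axis h@8; visible region now rows[8,16) x cols[0,16) = 8x16
Op 3 fold_right: fold axis v@8; visible region now rows[8,16) x cols[8,16) = 8x8
Op 4 fold_left: fold axis v@12; visible region now rows[8,16) x cols[8,12) = 8x4
Op 5 cut(2, 1): punch at orig (10,9); cuts so far [(10, 9)]; region rows[8,16) x cols[8,12) = 8x4
Unfold 1 (reflect across v@12): 2 holes -> [(10, 9), (10, 14)]
Unfold 2 (reflect across v@8): 4 holes -> [(10, 1), (10, 6), (10, 9), (10, 14)]
Unfold 3 (reflect across h@8): 8 holes -> [(5, 1), (5, 6), (5, 9), (5, 14), (10, 1), (10, 6), (10, 9), (10, 14)]
Unfold 4 (reflect across h@16): 16 holes -> [(5, 1), (5, 6), (5, 9), (5, 14), (10, 1), (10, 6), (10, 9), (10, 14), (21, 1), (21, 6), (21, 9), (21, 14), (26, 1), (26, 6), (26, 9), (26, 14)]
Holes: [(5, 1), (5, 6), (5, 9), (5, 14), (10, 1), (10, 6), (10, 9), (10, 14), (21, 1), (21, 6), (21, 9), (21, 14), (26, 1), (26, 6), (26, 9), (26, 14)]

Answer: yes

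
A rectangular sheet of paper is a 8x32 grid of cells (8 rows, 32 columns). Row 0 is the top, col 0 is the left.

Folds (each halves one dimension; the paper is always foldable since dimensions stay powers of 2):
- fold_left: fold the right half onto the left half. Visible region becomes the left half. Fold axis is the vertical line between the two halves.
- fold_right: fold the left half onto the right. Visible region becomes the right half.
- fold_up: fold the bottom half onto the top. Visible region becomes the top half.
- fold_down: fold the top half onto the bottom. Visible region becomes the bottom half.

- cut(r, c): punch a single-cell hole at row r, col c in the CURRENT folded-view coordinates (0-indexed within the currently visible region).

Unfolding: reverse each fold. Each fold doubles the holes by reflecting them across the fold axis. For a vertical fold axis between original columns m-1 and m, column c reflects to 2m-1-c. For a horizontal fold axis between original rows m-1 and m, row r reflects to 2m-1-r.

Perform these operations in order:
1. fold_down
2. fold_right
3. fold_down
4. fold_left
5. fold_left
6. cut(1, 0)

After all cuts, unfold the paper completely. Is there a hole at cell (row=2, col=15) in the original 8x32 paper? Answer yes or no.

Answer: no

Derivation:
Op 1 fold_down: fold axis h@4; visible region now rows[4,8) x cols[0,32) = 4x32
Op 2 fold_right: fold axis v@16; visible region now rows[4,8) x cols[16,32) = 4x16
Op 3 fold_down: fold axis h@6; visible region now rows[6,8) x cols[16,32) = 2x16
Op 4 fold_left: fold axis v@24; visible region now rows[6,8) x cols[16,24) = 2x8
Op 5 fold_left: fold axis v@20; visible region now rows[6,8) x cols[16,20) = 2x4
Op 6 cut(1, 0): punch at orig (7,16); cuts so far [(7, 16)]; region rows[6,8) x cols[16,20) = 2x4
Unfold 1 (reflect across v@20): 2 holes -> [(7, 16), (7, 23)]
Unfold 2 (reflect across v@24): 4 holes -> [(7, 16), (7, 23), (7, 24), (7, 31)]
Unfold 3 (reflect across h@6): 8 holes -> [(4, 16), (4, 23), (4, 24), (4, 31), (7, 16), (7, 23), (7, 24), (7, 31)]
Unfold 4 (reflect across v@16): 16 holes -> [(4, 0), (4, 7), (4, 8), (4, 15), (4, 16), (4, 23), (4, 24), (4, 31), (7, 0), (7, 7), (7, 8), (7, 15), (7, 16), (7, 23), (7, 24), (7, 31)]
Unfold 5 (reflect across h@4): 32 holes -> [(0, 0), (0, 7), (0, 8), (0, 15), (0, 16), (0, 23), (0, 24), (0, 31), (3, 0), (3, 7), (3, 8), (3, 15), (3, 16), (3, 23), (3, 24), (3, 31), (4, 0), (4, 7), (4, 8), (4, 15), (4, 16), (4, 23), (4, 24), (4, 31), (7, 0), (7, 7), (7, 8), (7, 15), (7, 16), (7, 23), (7, 24), (7, 31)]
Holes: [(0, 0), (0, 7), (0, 8), (0, 15), (0, 16), (0, 23), (0, 24), (0, 31), (3, 0), (3, 7), (3, 8), (3, 15), (3, 16), (3, 23), (3, 24), (3, 31), (4, 0), (4, 7), (4, 8), (4, 15), (4, 16), (4, 23), (4, 24), (4, 31), (7, 0), (7, 7), (7, 8), (7, 15), (7, 16), (7, 23), (7, 24), (7, 31)]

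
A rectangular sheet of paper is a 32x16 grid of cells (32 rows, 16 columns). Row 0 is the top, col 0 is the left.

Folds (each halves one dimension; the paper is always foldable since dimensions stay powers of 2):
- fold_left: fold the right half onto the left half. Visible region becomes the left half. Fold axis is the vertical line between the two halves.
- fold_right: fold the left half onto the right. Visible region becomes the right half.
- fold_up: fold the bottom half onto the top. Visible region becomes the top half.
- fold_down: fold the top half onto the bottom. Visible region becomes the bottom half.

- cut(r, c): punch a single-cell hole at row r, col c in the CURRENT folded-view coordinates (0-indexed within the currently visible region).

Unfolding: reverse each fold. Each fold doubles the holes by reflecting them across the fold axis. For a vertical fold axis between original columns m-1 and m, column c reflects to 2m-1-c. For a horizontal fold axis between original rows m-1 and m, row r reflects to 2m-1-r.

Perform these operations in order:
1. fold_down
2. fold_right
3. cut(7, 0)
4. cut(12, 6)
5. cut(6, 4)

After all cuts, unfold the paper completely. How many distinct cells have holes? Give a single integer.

Answer: 12

Derivation:
Op 1 fold_down: fold axis h@16; visible region now rows[16,32) x cols[0,16) = 16x16
Op 2 fold_right: fold axis v@8; visible region now rows[16,32) x cols[8,16) = 16x8
Op 3 cut(7, 0): punch at orig (23,8); cuts so far [(23, 8)]; region rows[16,32) x cols[8,16) = 16x8
Op 4 cut(12, 6): punch at orig (28,14); cuts so far [(23, 8), (28, 14)]; region rows[16,32) x cols[8,16) = 16x8
Op 5 cut(6, 4): punch at orig (22,12); cuts so far [(22, 12), (23, 8), (28, 14)]; region rows[16,32) x cols[8,16) = 16x8
Unfold 1 (reflect across v@8): 6 holes -> [(22, 3), (22, 12), (23, 7), (23, 8), (28, 1), (28, 14)]
Unfold 2 (reflect across h@16): 12 holes -> [(3, 1), (3, 14), (8, 7), (8, 8), (9, 3), (9, 12), (22, 3), (22, 12), (23, 7), (23, 8), (28, 1), (28, 14)]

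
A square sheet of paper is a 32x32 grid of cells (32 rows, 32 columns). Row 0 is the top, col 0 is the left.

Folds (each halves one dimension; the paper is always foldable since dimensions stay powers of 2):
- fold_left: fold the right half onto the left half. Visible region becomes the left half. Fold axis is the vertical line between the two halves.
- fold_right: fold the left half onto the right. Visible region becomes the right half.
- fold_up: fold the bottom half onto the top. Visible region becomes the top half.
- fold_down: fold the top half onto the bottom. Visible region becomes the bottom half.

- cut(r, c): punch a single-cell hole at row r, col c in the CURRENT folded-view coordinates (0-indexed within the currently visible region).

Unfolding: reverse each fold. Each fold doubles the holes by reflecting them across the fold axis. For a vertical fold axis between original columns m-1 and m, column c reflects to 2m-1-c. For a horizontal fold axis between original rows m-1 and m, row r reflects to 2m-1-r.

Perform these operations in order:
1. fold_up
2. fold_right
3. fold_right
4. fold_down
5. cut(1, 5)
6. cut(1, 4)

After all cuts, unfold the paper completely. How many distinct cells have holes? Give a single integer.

Answer: 32

Derivation:
Op 1 fold_up: fold axis h@16; visible region now rows[0,16) x cols[0,32) = 16x32
Op 2 fold_right: fold axis v@16; visible region now rows[0,16) x cols[16,32) = 16x16
Op 3 fold_right: fold axis v@24; visible region now rows[0,16) x cols[24,32) = 16x8
Op 4 fold_down: fold axis h@8; visible region now rows[8,16) x cols[24,32) = 8x8
Op 5 cut(1, 5): punch at orig (9,29); cuts so far [(9, 29)]; region rows[8,16) x cols[24,32) = 8x8
Op 6 cut(1, 4): punch at orig (9,28); cuts so far [(9, 28), (9, 29)]; region rows[8,16) x cols[24,32) = 8x8
Unfold 1 (reflect across h@8): 4 holes -> [(6, 28), (6, 29), (9, 28), (9, 29)]
Unfold 2 (reflect across v@24): 8 holes -> [(6, 18), (6, 19), (6, 28), (6, 29), (9, 18), (9, 19), (9, 28), (9, 29)]
Unfold 3 (reflect across v@16): 16 holes -> [(6, 2), (6, 3), (6, 12), (6, 13), (6, 18), (6, 19), (6, 28), (6, 29), (9, 2), (9, 3), (9, 12), (9, 13), (9, 18), (9, 19), (9, 28), (9, 29)]
Unfold 4 (reflect across h@16): 32 holes -> [(6, 2), (6, 3), (6, 12), (6, 13), (6, 18), (6, 19), (6, 28), (6, 29), (9, 2), (9, 3), (9, 12), (9, 13), (9, 18), (9, 19), (9, 28), (9, 29), (22, 2), (22, 3), (22, 12), (22, 13), (22, 18), (22, 19), (22, 28), (22, 29), (25, 2), (25, 3), (25, 12), (25, 13), (25, 18), (25, 19), (25, 28), (25, 29)]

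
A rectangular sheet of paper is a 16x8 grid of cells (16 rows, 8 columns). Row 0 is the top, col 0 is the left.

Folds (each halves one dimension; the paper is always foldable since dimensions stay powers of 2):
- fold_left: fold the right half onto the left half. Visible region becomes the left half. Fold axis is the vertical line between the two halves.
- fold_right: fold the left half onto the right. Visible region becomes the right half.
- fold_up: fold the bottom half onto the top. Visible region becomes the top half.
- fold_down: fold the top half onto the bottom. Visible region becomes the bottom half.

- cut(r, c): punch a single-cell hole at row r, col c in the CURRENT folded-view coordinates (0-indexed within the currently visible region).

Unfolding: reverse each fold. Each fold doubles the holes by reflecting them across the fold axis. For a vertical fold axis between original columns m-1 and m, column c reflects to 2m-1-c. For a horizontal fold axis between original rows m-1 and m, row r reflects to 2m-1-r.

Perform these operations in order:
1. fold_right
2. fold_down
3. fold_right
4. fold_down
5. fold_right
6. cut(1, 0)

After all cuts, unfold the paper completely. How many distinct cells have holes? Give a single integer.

Answer: 32

Derivation:
Op 1 fold_right: fold axis v@4; visible region now rows[0,16) x cols[4,8) = 16x4
Op 2 fold_down: fold axis h@8; visible region now rows[8,16) x cols[4,8) = 8x4
Op 3 fold_right: fold axis v@6; visible region now rows[8,16) x cols[6,8) = 8x2
Op 4 fold_down: fold axis h@12; visible region now rows[12,16) x cols[6,8) = 4x2
Op 5 fold_right: fold axis v@7; visible region now rows[12,16) x cols[7,8) = 4x1
Op 6 cut(1, 0): punch at orig (13,7); cuts so far [(13, 7)]; region rows[12,16) x cols[7,8) = 4x1
Unfold 1 (reflect across v@7): 2 holes -> [(13, 6), (13, 7)]
Unfold 2 (reflect across h@12): 4 holes -> [(10, 6), (10, 7), (13, 6), (13, 7)]
Unfold 3 (reflect across v@6): 8 holes -> [(10, 4), (10, 5), (10, 6), (10, 7), (13, 4), (13, 5), (13, 6), (13, 7)]
Unfold 4 (reflect across h@8): 16 holes -> [(2, 4), (2, 5), (2, 6), (2, 7), (5, 4), (5, 5), (5, 6), (5, 7), (10, 4), (10, 5), (10, 6), (10, 7), (13, 4), (13, 5), (13, 6), (13, 7)]
Unfold 5 (reflect across v@4): 32 holes -> [(2, 0), (2, 1), (2, 2), (2, 3), (2, 4), (2, 5), (2, 6), (2, 7), (5, 0), (5, 1), (5, 2), (5, 3), (5, 4), (5, 5), (5, 6), (5, 7), (10, 0), (10, 1), (10, 2), (10, 3), (10, 4), (10, 5), (10, 6), (10, 7), (13, 0), (13, 1), (13, 2), (13, 3), (13, 4), (13, 5), (13, 6), (13, 7)]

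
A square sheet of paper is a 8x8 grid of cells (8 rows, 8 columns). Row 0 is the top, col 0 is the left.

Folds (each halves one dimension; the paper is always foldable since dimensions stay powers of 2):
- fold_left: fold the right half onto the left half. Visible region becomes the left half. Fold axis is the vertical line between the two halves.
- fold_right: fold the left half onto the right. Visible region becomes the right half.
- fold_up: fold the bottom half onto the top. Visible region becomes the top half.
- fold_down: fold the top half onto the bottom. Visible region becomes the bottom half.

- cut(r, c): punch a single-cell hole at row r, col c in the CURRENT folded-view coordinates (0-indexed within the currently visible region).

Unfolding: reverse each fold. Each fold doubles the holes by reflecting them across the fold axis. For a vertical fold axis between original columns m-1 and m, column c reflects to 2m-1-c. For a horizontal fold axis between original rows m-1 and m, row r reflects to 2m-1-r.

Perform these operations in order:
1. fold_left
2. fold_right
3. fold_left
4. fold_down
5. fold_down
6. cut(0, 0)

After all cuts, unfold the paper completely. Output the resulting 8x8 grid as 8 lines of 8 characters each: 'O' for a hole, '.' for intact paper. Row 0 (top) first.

Answer: ........
OOOOOOOO
OOOOOOOO
........
........
OOOOOOOO
OOOOOOOO
........

Derivation:
Op 1 fold_left: fold axis v@4; visible region now rows[0,8) x cols[0,4) = 8x4
Op 2 fold_right: fold axis v@2; visible region now rows[0,8) x cols[2,4) = 8x2
Op 3 fold_left: fold axis v@3; visible region now rows[0,8) x cols[2,3) = 8x1
Op 4 fold_down: fold axis h@4; visible region now rows[4,8) x cols[2,3) = 4x1
Op 5 fold_down: fold axis h@6; visible region now rows[6,8) x cols[2,3) = 2x1
Op 6 cut(0, 0): punch at orig (6,2); cuts so far [(6, 2)]; region rows[6,8) x cols[2,3) = 2x1
Unfold 1 (reflect across h@6): 2 holes -> [(5, 2), (6, 2)]
Unfold 2 (reflect across h@4): 4 holes -> [(1, 2), (2, 2), (5, 2), (6, 2)]
Unfold 3 (reflect across v@3): 8 holes -> [(1, 2), (1, 3), (2, 2), (2, 3), (5, 2), (5, 3), (6, 2), (6, 3)]
Unfold 4 (reflect across v@2): 16 holes -> [(1, 0), (1, 1), (1, 2), (1, 3), (2, 0), (2, 1), (2, 2), (2, 3), (5, 0), (5, 1), (5, 2), (5, 3), (6, 0), (6, 1), (6, 2), (6, 3)]
Unfold 5 (reflect across v@4): 32 holes -> [(1, 0), (1, 1), (1, 2), (1, 3), (1, 4), (1, 5), (1, 6), (1, 7), (2, 0), (2, 1), (2, 2), (2, 3), (2, 4), (2, 5), (2, 6), (2, 7), (5, 0), (5, 1), (5, 2), (5, 3), (5, 4), (5, 5), (5, 6), (5, 7), (6, 0), (6, 1), (6, 2), (6, 3), (6, 4), (6, 5), (6, 6), (6, 7)]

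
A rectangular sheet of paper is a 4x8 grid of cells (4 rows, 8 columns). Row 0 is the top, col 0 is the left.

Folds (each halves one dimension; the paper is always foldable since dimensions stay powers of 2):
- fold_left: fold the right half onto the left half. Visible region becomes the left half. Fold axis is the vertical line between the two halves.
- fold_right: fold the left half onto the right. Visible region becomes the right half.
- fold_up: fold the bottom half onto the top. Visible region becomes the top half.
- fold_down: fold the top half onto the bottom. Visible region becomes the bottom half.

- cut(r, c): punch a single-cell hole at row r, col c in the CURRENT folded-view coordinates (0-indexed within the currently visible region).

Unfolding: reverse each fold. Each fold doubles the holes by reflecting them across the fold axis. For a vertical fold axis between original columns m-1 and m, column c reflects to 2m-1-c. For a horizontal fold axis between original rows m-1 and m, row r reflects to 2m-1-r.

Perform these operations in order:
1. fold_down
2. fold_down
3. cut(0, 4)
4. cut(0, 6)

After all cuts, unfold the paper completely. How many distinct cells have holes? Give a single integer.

Answer: 8

Derivation:
Op 1 fold_down: fold axis h@2; visible region now rows[2,4) x cols[0,8) = 2x8
Op 2 fold_down: fold axis h@3; visible region now rows[3,4) x cols[0,8) = 1x8
Op 3 cut(0, 4): punch at orig (3,4); cuts so far [(3, 4)]; region rows[3,4) x cols[0,8) = 1x8
Op 4 cut(0, 6): punch at orig (3,6); cuts so far [(3, 4), (3, 6)]; region rows[3,4) x cols[0,8) = 1x8
Unfold 1 (reflect across h@3): 4 holes -> [(2, 4), (2, 6), (3, 4), (3, 6)]
Unfold 2 (reflect across h@2): 8 holes -> [(0, 4), (0, 6), (1, 4), (1, 6), (2, 4), (2, 6), (3, 4), (3, 6)]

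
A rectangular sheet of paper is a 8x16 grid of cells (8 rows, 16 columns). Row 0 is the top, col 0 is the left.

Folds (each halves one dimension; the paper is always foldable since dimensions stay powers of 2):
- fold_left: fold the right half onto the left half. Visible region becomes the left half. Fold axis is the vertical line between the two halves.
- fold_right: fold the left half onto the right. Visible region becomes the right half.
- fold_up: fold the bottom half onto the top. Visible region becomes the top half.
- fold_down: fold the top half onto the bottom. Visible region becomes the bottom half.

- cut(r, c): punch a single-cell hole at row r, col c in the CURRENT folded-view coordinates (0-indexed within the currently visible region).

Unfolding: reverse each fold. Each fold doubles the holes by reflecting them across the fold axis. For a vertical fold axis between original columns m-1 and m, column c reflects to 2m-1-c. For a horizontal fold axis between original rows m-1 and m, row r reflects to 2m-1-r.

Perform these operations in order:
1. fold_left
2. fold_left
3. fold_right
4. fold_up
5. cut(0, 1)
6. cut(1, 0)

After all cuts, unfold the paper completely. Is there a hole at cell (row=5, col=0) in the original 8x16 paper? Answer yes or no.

Answer: no

Derivation:
Op 1 fold_left: fold axis v@8; visible region now rows[0,8) x cols[0,8) = 8x8
Op 2 fold_left: fold axis v@4; visible region now rows[0,8) x cols[0,4) = 8x4
Op 3 fold_right: fold axis v@2; visible region now rows[0,8) x cols[2,4) = 8x2
Op 4 fold_up: fold axis h@4; visible region now rows[0,4) x cols[2,4) = 4x2
Op 5 cut(0, 1): punch at orig (0,3); cuts so far [(0, 3)]; region rows[0,4) x cols[2,4) = 4x2
Op 6 cut(1, 0): punch at orig (1,2); cuts so far [(0, 3), (1, 2)]; region rows[0,4) x cols[2,4) = 4x2
Unfold 1 (reflect across h@4): 4 holes -> [(0, 3), (1, 2), (6, 2), (7, 3)]
Unfold 2 (reflect across v@2): 8 holes -> [(0, 0), (0, 3), (1, 1), (1, 2), (6, 1), (6, 2), (7, 0), (7, 3)]
Unfold 3 (reflect across v@4): 16 holes -> [(0, 0), (0, 3), (0, 4), (0, 7), (1, 1), (1, 2), (1, 5), (1, 6), (6, 1), (6, 2), (6, 5), (6, 6), (7, 0), (7, 3), (7, 4), (7, 7)]
Unfold 4 (reflect across v@8): 32 holes -> [(0, 0), (0, 3), (0, 4), (0, 7), (0, 8), (0, 11), (0, 12), (0, 15), (1, 1), (1, 2), (1, 5), (1, 6), (1, 9), (1, 10), (1, 13), (1, 14), (6, 1), (6, 2), (6, 5), (6, 6), (6, 9), (6, 10), (6, 13), (6, 14), (7, 0), (7, 3), (7, 4), (7, 7), (7, 8), (7, 11), (7, 12), (7, 15)]
Holes: [(0, 0), (0, 3), (0, 4), (0, 7), (0, 8), (0, 11), (0, 12), (0, 15), (1, 1), (1, 2), (1, 5), (1, 6), (1, 9), (1, 10), (1, 13), (1, 14), (6, 1), (6, 2), (6, 5), (6, 6), (6, 9), (6, 10), (6, 13), (6, 14), (7, 0), (7, 3), (7, 4), (7, 7), (7, 8), (7, 11), (7, 12), (7, 15)]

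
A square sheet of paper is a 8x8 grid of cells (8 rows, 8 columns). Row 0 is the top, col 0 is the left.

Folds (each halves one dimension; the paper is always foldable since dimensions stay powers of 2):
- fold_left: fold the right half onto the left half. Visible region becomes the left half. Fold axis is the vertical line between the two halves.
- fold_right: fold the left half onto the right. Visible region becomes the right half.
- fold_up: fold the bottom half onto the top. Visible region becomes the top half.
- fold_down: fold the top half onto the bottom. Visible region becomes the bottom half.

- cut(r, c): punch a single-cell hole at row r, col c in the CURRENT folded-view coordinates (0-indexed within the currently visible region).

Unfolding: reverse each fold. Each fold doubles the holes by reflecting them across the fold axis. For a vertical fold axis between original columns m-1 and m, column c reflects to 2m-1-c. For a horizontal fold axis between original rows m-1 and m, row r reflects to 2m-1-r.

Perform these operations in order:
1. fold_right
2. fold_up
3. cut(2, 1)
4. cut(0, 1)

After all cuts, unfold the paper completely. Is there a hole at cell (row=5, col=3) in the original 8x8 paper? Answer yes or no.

Answer: no

Derivation:
Op 1 fold_right: fold axis v@4; visible region now rows[0,8) x cols[4,8) = 8x4
Op 2 fold_up: fold axis h@4; visible region now rows[0,4) x cols[4,8) = 4x4
Op 3 cut(2, 1): punch at orig (2,5); cuts so far [(2, 5)]; region rows[0,4) x cols[4,8) = 4x4
Op 4 cut(0, 1): punch at orig (0,5); cuts so far [(0, 5), (2, 5)]; region rows[0,4) x cols[4,8) = 4x4
Unfold 1 (reflect across h@4): 4 holes -> [(0, 5), (2, 5), (5, 5), (7, 5)]
Unfold 2 (reflect across v@4): 8 holes -> [(0, 2), (0, 5), (2, 2), (2, 5), (5, 2), (5, 5), (7, 2), (7, 5)]
Holes: [(0, 2), (0, 5), (2, 2), (2, 5), (5, 2), (5, 5), (7, 2), (7, 5)]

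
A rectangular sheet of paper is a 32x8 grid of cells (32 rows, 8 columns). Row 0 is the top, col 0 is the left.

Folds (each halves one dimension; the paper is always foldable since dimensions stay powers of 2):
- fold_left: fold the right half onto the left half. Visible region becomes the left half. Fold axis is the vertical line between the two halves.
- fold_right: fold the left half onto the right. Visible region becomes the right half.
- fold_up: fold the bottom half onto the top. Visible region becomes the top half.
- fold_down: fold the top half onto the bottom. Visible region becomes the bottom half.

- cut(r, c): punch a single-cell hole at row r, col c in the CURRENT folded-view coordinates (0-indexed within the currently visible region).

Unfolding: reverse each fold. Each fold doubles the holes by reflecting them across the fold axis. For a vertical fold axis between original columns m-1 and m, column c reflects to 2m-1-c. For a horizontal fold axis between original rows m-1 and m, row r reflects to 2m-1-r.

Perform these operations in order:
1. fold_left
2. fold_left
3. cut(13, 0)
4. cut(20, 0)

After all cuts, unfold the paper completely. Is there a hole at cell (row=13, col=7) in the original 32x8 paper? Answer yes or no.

Answer: yes

Derivation:
Op 1 fold_left: fold axis v@4; visible region now rows[0,32) x cols[0,4) = 32x4
Op 2 fold_left: fold axis v@2; visible region now rows[0,32) x cols[0,2) = 32x2
Op 3 cut(13, 0): punch at orig (13,0); cuts so far [(13, 0)]; region rows[0,32) x cols[0,2) = 32x2
Op 4 cut(20, 0): punch at orig (20,0); cuts so far [(13, 0), (20, 0)]; region rows[0,32) x cols[0,2) = 32x2
Unfold 1 (reflect across v@2): 4 holes -> [(13, 0), (13, 3), (20, 0), (20, 3)]
Unfold 2 (reflect across v@4): 8 holes -> [(13, 0), (13, 3), (13, 4), (13, 7), (20, 0), (20, 3), (20, 4), (20, 7)]
Holes: [(13, 0), (13, 3), (13, 4), (13, 7), (20, 0), (20, 3), (20, 4), (20, 7)]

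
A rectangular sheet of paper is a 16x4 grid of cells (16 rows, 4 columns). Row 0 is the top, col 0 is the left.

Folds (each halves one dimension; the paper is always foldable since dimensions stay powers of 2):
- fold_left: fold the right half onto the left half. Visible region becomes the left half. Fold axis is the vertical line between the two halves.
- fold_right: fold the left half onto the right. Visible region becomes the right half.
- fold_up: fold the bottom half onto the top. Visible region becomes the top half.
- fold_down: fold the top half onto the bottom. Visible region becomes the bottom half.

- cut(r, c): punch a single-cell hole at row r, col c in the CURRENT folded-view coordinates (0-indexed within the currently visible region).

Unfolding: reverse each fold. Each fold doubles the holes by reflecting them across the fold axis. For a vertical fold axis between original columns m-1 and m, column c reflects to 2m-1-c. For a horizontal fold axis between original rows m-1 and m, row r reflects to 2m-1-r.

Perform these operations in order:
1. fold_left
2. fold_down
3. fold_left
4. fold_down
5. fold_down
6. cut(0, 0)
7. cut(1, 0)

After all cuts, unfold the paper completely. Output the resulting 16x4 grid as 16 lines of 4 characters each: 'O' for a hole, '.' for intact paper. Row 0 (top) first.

Answer: OOOO
OOOO
OOOO
OOOO
OOOO
OOOO
OOOO
OOOO
OOOO
OOOO
OOOO
OOOO
OOOO
OOOO
OOOO
OOOO

Derivation:
Op 1 fold_left: fold axis v@2; visible region now rows[0,16) x cols[0,2) = 16x2
Op 2 fold_down: fold axis h@8; visible region now rows[8,16) x cols[0,2) = 8x2
Op 3 fold_left: fold axis v@1; visible region now rows[8,16) x cols[0,1) = 8x1
Op 4 fold_down: fold axis h@12; visible region now rows[12,16) x cols[0,1) = 4x1
Op 5 fold_down: fold axis h@14; visible region now rows[14,16) x cols[0,1) = 2x1
Op 6 cut(0, 0): punch at orig (14,0); cuts so far [(14, 0)]; region rows[14,16) x cols[0,1) = 2x1
Op 7 cut(1, 0): punch at orig (15,0); cuts so far [(14, 0), (15, 0)]; region rows[14,16) x cols[0,1) = 2x1
Unfold 1 (reflect across h@14): 4 holes -> [(12, 0), (13, 0), (14, 0), (15, 0)]
Unfold 2 (reflect across h@12): 8 holes -> [(8, 0), (9, 0), (10, 0), (11, 0), (12, 0), (13, 0), (14, 0), (15, 0)]
Unfold 3 (reflect across v@1): 16 holes -> [(8, 0), (8, 1), (9, 0), (9, 1), (10, 0), (10, 1), (11, 0), (11, 1), (12, 0), (12, 1), (13, 0), (13, 1), (14, 0), (14, 1), (15, 0), (15, 1)]
Unfold 4 (reflect across h@8): 32 holes -> [(0, 0), (0, 1), (1, 0), (1, 1), (2, 0), (2, 1), (3, 0), (3, 1), (4, 0), (4, 1), (5, 0), (5, 1), (6, 0), (6, 1), (7, 0), (7, 1), (8, 0), (8, 1), (9, 0), (9, 1), (10, 0), (10, 1), (11, 0), (11, 1), (12, 0), (12, 1), (13, 0), (13, 1), (14, 0), (14, 1), (15, 0), (15, 1)]
Unfold 5 (reflect across v@2): 64 holes -> [(0, 0), (0, 1), (0, 2), (0, 3), (1, 0), (1, 1), (1, 2), (1, 3), (2, 0), (2, 1), (2, 2), (2, 3), (3, 0), (3, 1), (3, 2), (3, 3), (4, 0), (4, 1), (4, 2), (4, 3), (5, 0), (5, 1), (5, 2), (5, 3), (6, 0), (6, 1), (6, 2), (6, 3), (7, 0), (7, 1), (7, 2), (7, 3), (8, 0), (8, 1), (8, 2), (8, 3), (9, 0), (9, 1), (9, 2), (9, 3), (10, 0), (10, 1), (10, 2), (10, 3), (11, 0), (11, 1), (11, 2), (11, 3), (12, 0), (12, 1), (12, 2), (12, 3), (13, 0), (13, 1), (13, 2), (13, 3), (14, 0), (14, 1), (14, 2), (14, 3), (15, 0), (15, 1), (15, 2), (15, 3)]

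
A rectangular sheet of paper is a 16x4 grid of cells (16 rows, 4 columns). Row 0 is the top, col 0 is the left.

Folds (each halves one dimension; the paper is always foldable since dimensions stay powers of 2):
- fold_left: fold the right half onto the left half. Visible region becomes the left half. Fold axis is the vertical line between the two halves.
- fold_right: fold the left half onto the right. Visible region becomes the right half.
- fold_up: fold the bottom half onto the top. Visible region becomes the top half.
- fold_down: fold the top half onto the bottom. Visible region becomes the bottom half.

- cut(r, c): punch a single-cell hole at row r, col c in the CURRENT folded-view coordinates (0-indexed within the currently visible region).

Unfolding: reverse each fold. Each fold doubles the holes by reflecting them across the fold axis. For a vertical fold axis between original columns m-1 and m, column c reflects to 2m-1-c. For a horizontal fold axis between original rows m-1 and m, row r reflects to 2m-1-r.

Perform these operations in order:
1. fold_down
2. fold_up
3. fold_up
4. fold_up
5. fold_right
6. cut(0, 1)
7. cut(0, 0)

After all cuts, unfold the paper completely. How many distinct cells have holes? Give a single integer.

Op 1 fold_down: fold axis h@8; visible region now rows[8,16) x cols[0,4) = 8x4
Op 2 fold_up: fold axis h@12; visible region now rows[8,12) x cols[0,4) = 4x4
Op 3 fold_up: fold axis h@10; visible region now rows[8,10) x cols[0,4) = 2x4
Op 4 fold_up: fold axis h@9; visible region now rows[8,9) x cols[0,4) = 1x4
Op 5 fold_right: fold axis v@2; visible region now rows[8,9) x cols[2,4) = 1x2
Op 6 cut(0, 1): punch at orig (8,3); cuts so far [(8, 3)]; region rows[8,9) x cols[2,4) = 1x2
Op 7 cut(0, 0): punch at orig (8,2); cuts so far [(8, 2), (8, 3)]; region rows[8,9) x cols[2,4) = 1x2
Unfold 1 (reflect across v@2): 4 holes -> [(8, 0), (8, 1), (8, 2), (8, 3)]
Unfold 2 (reflect across h@9): 8 holes -> [(8, 0), (8, 1), (8, 2), (8, 3), (9, 0), (9, 1), (9, 2), (9, 3)]
Unfold 3 (reflect across h@10): 16 holes -> [(8, 0), (8, 1), (8, 2), (8, 3), (9, 0), (9, 1), (9, 2), (9, 3), (10, 0), (10, 1), (10, 2), (10, 3), (11, 0), (11, 1), (11, 2), (11, 3)]
Unfold 4 (reflect across h@12): 32 holes -> [(8, 0), (8, 1), (8, 2), (8, 3), (9, 0), (9, 1), (9, 2), (9, 3), (10, 0), (10, 1), (10, 2), (10, 3), (11, 0), (11, 1), (11, 2), (11, 3), (12, 0), (12, 1), (12, 2), (12, 3), (13, 0), (13, 1), (13, 2), (13, 3), (14, 0), (14, 1), (14, 2), (14, 3), (15, 0), (15, 1), (15, 2), (15, 3)]
Unfold 5 (reflect across h@8): 64 holes -> [(0, 0), (0, 1), (0, 2), (0, 3), (1, 0), (1, 1), (1, 2), (1, 3), (2, 0), (2, 1), (2, 2), (2, 3), (3, 0), (3, 1), (3, 2), (3, 3), (4, 0), (4, 1), (4, 2), (4, 3), (5, 0), (5, 1), (5, 2), (5, 3), (6, 0), (6, 1), (6, 2), (6, 3), (7, 0), (7, 1), (7, 2), (7, 3), (8, 0), (8, 1), (8, 2), (8, 3), (9, 0), (9, 1), (9, 2), (9, 3), (10, 0), (10, 1), (10, 2), (10, 3), (11, 0), (11, 1), (11, 2), (11, 3), (12, 0), (12, 1), (12, 2), (12, 3), (13, 0), (13, 1), (13, 2), (13, 3), (14, 0), (14, 1), (14, 2), (14, 3), (15, 0), (15, 1), (15, 2), (15, 3)]

Answer: 64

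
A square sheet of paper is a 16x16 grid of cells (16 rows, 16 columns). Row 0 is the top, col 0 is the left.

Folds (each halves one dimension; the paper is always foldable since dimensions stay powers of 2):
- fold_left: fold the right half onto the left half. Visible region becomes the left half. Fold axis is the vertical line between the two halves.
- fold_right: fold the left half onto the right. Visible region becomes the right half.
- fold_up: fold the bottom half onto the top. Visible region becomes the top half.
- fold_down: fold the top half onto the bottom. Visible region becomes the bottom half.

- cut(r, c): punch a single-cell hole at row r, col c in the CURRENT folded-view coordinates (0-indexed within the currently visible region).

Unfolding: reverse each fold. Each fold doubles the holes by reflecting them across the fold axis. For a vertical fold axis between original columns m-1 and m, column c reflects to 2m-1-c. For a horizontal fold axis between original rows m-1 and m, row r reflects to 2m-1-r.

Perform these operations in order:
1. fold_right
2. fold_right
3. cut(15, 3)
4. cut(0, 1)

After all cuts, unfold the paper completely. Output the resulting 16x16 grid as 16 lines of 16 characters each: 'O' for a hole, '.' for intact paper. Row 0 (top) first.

Op 1 fold_right: fold axis v@8; visible region now rows[0,16) x cols[8,16) = 16x8
Op 2 fold_right: fold axis v@12; visible region now rows[0,16) x cols[12,16) = 16x4
Op 3 cut(15, 3): punch at orig (15,15); cuts so far [(15, 15)]; region rows[0,16) x cols[12,16) = 16x4
Op 4 cut(0, 1): punch at orig (0,13); cuts so far [(0, 13), (15, 15)]; region rows[0,16) x cols[12,16) = 16x4
Unfold 1 (reflect across v@12): 4 holes -> [(0, 10), (0, 13), (15, 8), (15, 15)]
Unfold 2 (reflect across v@8): 8 holes -> [(0, 2), (0, 5), (0, 10), (0, 13), (15, 0), (15, 7), (15, 8), (15, 15)]

Answer: ..O..O....O..O..
................
................
................
................
................
................
................
................
................
................
................
................
................
................
O......OO......O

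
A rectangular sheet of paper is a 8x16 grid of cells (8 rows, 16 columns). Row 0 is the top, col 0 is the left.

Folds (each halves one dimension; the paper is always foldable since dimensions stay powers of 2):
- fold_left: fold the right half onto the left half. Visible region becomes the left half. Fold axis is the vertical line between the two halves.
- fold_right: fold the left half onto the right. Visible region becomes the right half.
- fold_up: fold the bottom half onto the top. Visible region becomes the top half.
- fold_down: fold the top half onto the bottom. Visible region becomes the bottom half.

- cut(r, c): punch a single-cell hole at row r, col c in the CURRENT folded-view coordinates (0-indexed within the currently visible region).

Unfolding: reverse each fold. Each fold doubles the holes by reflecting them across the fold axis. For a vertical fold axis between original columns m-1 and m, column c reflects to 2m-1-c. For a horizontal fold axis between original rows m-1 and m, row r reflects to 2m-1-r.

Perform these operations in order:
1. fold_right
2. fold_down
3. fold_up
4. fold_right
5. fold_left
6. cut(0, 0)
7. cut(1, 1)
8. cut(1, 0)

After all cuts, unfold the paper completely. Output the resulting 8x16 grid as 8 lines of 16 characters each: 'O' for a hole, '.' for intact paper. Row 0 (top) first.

Op 1 fold_right: fold axis v@8; visible region now rows[0,8) x cols[8,16) = 8x8
Op 2 fold_down: fold axis h@4; visible region now rows[4,8) x cols[8,16) = 4x8
Op 3 fold_up: fold axis h@6; visible region now rows[4,6) x cols[8,16) = 2x8
Op 4 fold_right: fold axis v@12; visible region now rows[4,6) x cols[12,16) = 2x4
Op 5 fold_left: fold axis v@14; visible region now rows[4,6) x cols[12,14) = 2x2
Op 6 cut(0, 0): punch at orig (4,12); cuts so far [(4, 12)]; region rows[4,6) x cols[12,14) = 2x2
Op 7 cut(1, 1): punch at orig (5,13); cuts so far [(4, 12), (5, 13)]; region rows[4,6) x cols[12,14) = 2x2
Op 8 cut(1, 0): punch at orig (5,12); cuts so far [(4, 12), (5, 12), (5, 13)]; region rows[4,6) x cols[12,14) = 2x2
Unfold 1 (reflect across v@14): 6 holes -> [(4, 12), (4, 15), (5, 12), (5, 13), (5, 14), (5, 15)]
Unfold 2 (reflect across v@12): 12 holes -> [(4, 8), (4, 11), (4, 12), (4, 15), (5, 8), (5, 9), (5, 10), (5, 11), (5, 12), (5, 13), (5, 14), (5, 15)]
Unfold 3 (reflect across h@6): 24 holes -> [(4, 8), (4, 11), (4, 12), (4, 15), (5, 8), (5, 9), (5, 10), (5, 11), (5, 12), (5, 13), (5, 14), (5, 15), (6, 8), (6, 9), (6, 10), (6, 11), (6, 12), (6, 13), (6, 14), (6, 15), (7, 8), (7, 11), (7, 12), (7, 15)]
Unfold 4 (reflect across h@4): 48 holes -> [(0, 8), (0, 11), (0, 12), (0, 15), (1, 8), (1, 9), (1, 10), (1, 11), (1, 12), (1, 13), (1, 14), (1, 15), (2, 8), (2, 9), (2, 10), (2, 11), (2, 12), (2, 13), (2, 14), (2, 15), (3, 8), (3, 11), (3, 12), (3, 15), (4, 8), (4, 11), (4, 12), (4, 15), (5, 8), (5, 9), (5, 10), (5, 11), (5, 12), (5, 13), (5, 14), (5, 15), (6, 8), (6, 9), (6, 10), (6, 11), (6, 12), (6, 13), (6, 14), (6, 15), (7, 8), (7, 11), (7, 12), (7, 15)]
Unfold 5 (reflect across v@8): 96 holes -> [(0, 0), (0, 3), (0, 4), (0, 7), (0, 8), (0, 11), (0, 12), (0, 15), (1, 0), (1, 1), (1, 2), (1, 3), (1, 4), (1, 5), (1, 6), (1, 7), (1, 8), (1, 9), (1, 10), (1, 11), (1, 12), (1, 13), (1, 14), (1, 15), (2, 0), (2, 1), (2, 2), (2, 3), (2, 4), (2, 5), (2, 6), (2, 7), (2, 8), (2, 9), (2, 10), (2, 11), (2, 12), (2, 13), (2, 14), (2, 15), (3, 0), (3, 3), (3, 4), (3, 7), (3, 8), (3, 11), (3, 12), (3, 15), (4, 0), (4, 3), (4, 4), (4, 7), (4, 8), (4, 11), (4, 12), (4, 15), (5, 0), (5, 1), (5, 2), (5, 3), (5, 4), (5, 5), (5, 6), (5, 7), (5, 8), (5, 9), (5, 10), (5, 11), (5, 12), (5, 13), (5, 14), (5, 15), (6, 0), (6, 1), (6, 2), (6, 3), (6, 4), (6, 5), (6, 6), (6, 7), (6, 8), (6, 9), (6, 10), (6, 11), (6, 12), (6, 13), (6, 14), (6, 15), (7, 0), (7, 3), (7, 4), (7, 7), (7, 8), (7, 11), (7, 12), (7, 15)]

Answer: O..OO..OO..OO..O
OOOOOOOOOOOOOOOO
OOOOOOOOOOOOOOOO
O..OO..OO..OO..O
O..OO..OO..OO..O
OOOOOOOOOOOOOOOO
OOOOOOOOOOOOOOOO
O..OO..OO..OO..O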